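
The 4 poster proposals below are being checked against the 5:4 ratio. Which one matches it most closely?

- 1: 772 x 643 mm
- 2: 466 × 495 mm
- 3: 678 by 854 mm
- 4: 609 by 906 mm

Target 5:4 ≈ 1.250.
1: 1.201 (Δ0.049)  2: 1.062 (Δ0.188)  3: 1.260 (Δ0.010)  4: 1.488 (Δ0.238)

3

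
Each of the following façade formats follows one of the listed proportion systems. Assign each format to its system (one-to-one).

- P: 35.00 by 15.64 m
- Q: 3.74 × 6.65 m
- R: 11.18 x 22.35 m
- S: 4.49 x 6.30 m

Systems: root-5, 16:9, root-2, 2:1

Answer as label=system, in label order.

Ratios: P ≈ 2.238; Q ≈ 1.778; R ≈ 1.999; S ≈ 1.403.
Targets: root-5 ≈ 2.236; 16:9 ≈ 1.778; root-2 ≈ 1.414; 2:1 ≈ 2.000.

P=root-5, Q=16:9, R=2:1, S=root-2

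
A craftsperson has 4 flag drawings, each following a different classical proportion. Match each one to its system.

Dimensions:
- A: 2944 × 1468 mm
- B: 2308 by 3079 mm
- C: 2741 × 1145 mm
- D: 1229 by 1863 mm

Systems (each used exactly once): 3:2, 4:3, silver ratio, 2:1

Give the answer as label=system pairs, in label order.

A=2:1, B=4:3, C=silver ratio, D=3:2

A = 2944/1468 ≈ 2.005 → 2:1 (2.000)
B = 3079/2308 ≈ 1.334 → 4:3 (1.333)
C = 2741/1145 ≈ 2.394 → silver ratio (2.414)
D = 1863/1229 ≈ 1.516 → 3:2 (1.500)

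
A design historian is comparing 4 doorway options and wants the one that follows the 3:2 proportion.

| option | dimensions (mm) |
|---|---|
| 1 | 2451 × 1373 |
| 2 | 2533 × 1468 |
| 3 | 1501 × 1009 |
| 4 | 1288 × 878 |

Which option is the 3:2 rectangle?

3

Target 3:2 ≈ 1.500.
1: 1.785 (Δ0.285)  2: 1.725 (Δ0.225)  3: 1.488 (Δ0.012)  4: 1.467 (Δ0.033)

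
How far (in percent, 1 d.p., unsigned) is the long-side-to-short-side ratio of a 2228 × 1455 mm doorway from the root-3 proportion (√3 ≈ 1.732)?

11.6%

Ratio = 2228 / 1455 ≈ 1.5313.
Ideal root-3 ≈ 1.7321. |1.5313 − 1.7321| / 1.7321 ≈ 11.59% → 11.6%.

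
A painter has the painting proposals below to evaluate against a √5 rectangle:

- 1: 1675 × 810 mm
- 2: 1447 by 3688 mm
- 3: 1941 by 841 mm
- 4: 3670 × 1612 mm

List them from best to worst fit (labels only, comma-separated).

4, 3, 1, 2

1: 1675/810 ≈ 2.068 → |2.068 − 2.236| = 0.168
2: 3688/1447 ≈ 2.549 → |2.549 − 2.236| = 0.313
3: 1941/841 ≈ 2.308 → |2.308 − 2.236| = 0.072
4: 3670/1612 ≈ 2.277 → |2.277 − 2.236| = 0.041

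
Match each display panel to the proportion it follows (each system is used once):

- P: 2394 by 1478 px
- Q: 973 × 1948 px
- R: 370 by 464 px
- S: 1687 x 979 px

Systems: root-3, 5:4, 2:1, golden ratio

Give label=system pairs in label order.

Ratios: P ≈ 1.620; Q ≈ 2.002; R ≈ 1.254; S ≈ 1.723.
Targets: root-3 ≈ 1.732; 5:4 ≈ 1.250; 2:1 ≈ 2.000; golden ratio ≈ 1.618.

P=golden ratio, Q=2:1, R=5:4, S=root-3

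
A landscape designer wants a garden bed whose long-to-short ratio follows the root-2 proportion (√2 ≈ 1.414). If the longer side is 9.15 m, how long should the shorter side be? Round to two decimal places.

6.47 m

root-2 ≈ 1.41421.
Shorter side = 9.15 ÷ 1.41421 ≈ 6.4700 → 6.47 m.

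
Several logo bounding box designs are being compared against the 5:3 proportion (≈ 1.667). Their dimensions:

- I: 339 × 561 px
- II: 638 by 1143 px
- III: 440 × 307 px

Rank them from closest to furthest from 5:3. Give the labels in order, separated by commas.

I: 561/339 ≈ 1.655 → |1.655 − 1.667| = 0.012
II: 1143/638 ≈ 1.792 → |1.792 − 1.667| = 0.125
III: 440/307 ≈ 1.433 → |1.433 − 1.667| = 0.234

I, II, III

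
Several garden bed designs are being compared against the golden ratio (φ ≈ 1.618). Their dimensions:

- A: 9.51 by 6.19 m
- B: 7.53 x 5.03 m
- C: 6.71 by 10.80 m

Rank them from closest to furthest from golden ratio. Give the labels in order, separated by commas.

C, A, B

A: 9.51/6.19 ≈ 1.536 → |1.536 − 1.618| = 0.082
B: 7.53/5.03 ≈ 1.497 → |1.497 − 1.618| = 0.121
C: 10.80/6.71 ≈ 1.610 → |1.610 − 1.618| = 0.008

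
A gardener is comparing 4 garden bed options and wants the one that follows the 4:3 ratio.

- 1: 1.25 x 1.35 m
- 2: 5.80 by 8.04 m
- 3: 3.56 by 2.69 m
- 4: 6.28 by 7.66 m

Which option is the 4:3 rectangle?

Target 4:3 ≈ 1.333.
1: 1.080 (Δ0.253)  2: 1.386 (Δ0.053)  3: 1.323 (Δ0.010)  4: 1.220 (Δ0.113)

3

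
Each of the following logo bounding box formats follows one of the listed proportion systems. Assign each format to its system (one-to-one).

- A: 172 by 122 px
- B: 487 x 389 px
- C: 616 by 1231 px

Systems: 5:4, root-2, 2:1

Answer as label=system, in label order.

A = 172/122 ≈ 1.410 → root-2 (1.414)
B = 487/389 ≈ 1.252 → 5:4 (1.250)
C = 1231/616 ≈ 1.998 → 2:1 (2.000)

A=root-2, B=5:4, C=2:1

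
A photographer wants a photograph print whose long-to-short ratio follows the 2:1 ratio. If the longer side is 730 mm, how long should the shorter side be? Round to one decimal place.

365.0 mm

2:1 = 2.00000.
Shorter side = 730 ÷ 2.00000 ≈ 365.000 → 365.0 mm.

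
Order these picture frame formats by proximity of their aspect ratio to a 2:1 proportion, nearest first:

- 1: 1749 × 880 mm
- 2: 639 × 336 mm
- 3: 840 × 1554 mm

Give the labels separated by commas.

Ratios: 1 = 1749 / 880 ≈ 1.988; 2 = 639 / 336 ≈ 1.902; 3 = 1554 / 840 ≈ 1.850.
|Δ from 2.000|: 1 0.012; 2 0.098; 3 0.150.

1, 2, 3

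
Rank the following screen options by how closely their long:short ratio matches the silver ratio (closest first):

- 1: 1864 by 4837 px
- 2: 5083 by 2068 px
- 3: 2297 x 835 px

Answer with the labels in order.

1: 4837/1864 ≈ 2.595 → |2.595 − 2.414| = 0.181
2: 5083/2068 ≈ 2.458 → |2.458 − 2.414| = 0.044
3: 2297/835 ≈ 2.751 → |2.751 − 2.414| = 0.337

2, 1, 3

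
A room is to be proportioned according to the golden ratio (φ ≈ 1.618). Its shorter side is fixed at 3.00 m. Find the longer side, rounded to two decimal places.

4.85 m

golden ratio ≈ 1.61803.
Longer side = 3.00 × 1.61803 ≈ 4.8541 → 4.85 m.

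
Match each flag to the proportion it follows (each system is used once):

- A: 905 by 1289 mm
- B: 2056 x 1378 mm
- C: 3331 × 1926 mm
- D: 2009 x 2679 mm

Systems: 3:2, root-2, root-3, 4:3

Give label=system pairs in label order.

A=root-2, B=3:2, C=root-3, D=4:3

Ratios: A ≈ 1.424; B ≈ 1.492; C ≈ 1.729; D ≈ 1.333.
Targets: 3:2 ≈ 1.500; root-2 ≈ 1.414; root-3 ≈ 1.732; 4:3 ≈ 1.333.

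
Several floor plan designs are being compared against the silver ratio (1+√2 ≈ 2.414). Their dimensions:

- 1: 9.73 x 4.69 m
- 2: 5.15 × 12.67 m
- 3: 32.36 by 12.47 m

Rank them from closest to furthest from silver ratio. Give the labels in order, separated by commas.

2, 3, 1

1: 9.73/4.69 ≈ 2.075 → |2.075 − 2.414| = 0.339
2: 12.67/5.15 ≈ 2.460 → |2.460 − 2.414| = 0.046
3: 32.36/12.47 ≈ 2.595 → |2.595 − 2.414| = 0.181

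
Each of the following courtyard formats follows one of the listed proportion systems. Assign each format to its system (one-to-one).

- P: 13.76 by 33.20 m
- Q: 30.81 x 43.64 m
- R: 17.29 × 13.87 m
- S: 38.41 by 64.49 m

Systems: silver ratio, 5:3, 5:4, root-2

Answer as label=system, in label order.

P=silver ratio, Q=root-2, R=5:4, S=5:3

Ratios: P ≈ 2.413; Q ≈ 1.416; R ≈ 1.247; S ≈ 1.679.
Targets: silver ratio ≈ 2.414; 5:3 ≈ 1.667; 5:4 ≈ 1.250; root-2 ≈ 1.414.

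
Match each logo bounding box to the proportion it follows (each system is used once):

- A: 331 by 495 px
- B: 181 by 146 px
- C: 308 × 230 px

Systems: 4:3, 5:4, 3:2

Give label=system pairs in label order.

A=3:2, B=5:4, C=4:3

A = 495/331 ≈ 1.495 → 3:2 (1.500)
B = 181/146 ≈ 1.240 → 5:4 (1.250)
C = 308/230 ≈ 1.339 → 4:3 (1.333)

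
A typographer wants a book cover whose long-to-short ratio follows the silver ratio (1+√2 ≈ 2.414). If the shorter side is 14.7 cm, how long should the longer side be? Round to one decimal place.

35.5 cm

silver ratio ≈ 2.41421.
Longer side = 14.7 × 2.41421 ≈ 35.489 → 35.5 cm.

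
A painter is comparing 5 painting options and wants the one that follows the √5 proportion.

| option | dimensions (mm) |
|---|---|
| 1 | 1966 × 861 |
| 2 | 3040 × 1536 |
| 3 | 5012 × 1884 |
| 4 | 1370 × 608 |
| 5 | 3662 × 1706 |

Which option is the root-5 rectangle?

Target root-5 ≈ 2.236.
1: 2.283 (Δ0.047)  2: 1.979 (Δ0.257)  3: 2.660 (Δ0.424)  4: 2.253 (Δ0.017)  5: 2.147 (Δ0.089)

4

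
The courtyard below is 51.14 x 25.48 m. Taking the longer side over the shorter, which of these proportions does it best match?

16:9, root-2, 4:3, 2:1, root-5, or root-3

2:1

Ratio = 51.14 / 25.48 ≈ 2.007.
Distances: 16:9 1.778 (Δ 0.229); root-2 1.414 (Δ 0.593); 4:3 1.333 (Δ 0.674); 2:1 2.000 (Δ 0.007); root-5 2.236 (Δ 0.229); root-3 1.732 (Δ 0.275).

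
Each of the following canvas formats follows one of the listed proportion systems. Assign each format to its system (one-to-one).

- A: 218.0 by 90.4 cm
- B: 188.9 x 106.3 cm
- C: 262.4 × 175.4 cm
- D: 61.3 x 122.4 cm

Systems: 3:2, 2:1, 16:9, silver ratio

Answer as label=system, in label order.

A = 218.0/90.4 ≈ 2.412 → silver ratio (2.414)
B = 188.9/106.3 ≈ 1.777 → 16:9 (1.778)
C = 262.4/175.4 ≈ 1.496 → 3:2 (1.500)
D = 122.4/61.3 ≈ 1.997 → 2:1 (2.000)

A=silver ratio, B=16:9, C=3:2, D=2:1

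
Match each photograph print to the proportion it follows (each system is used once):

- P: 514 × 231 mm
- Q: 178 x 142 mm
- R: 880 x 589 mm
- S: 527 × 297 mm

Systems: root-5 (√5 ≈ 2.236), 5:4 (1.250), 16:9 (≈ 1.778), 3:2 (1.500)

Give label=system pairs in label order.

P=root-5, Q=5:4, R=3:2, S=16:9

Ratios: P ≈ 2.225; Q ≈ 1.254; R ≈ 1.494; S ≈ 1.774.
Targets: root-5 ≈ 2.236; 5:4 ≈ 1.250; 16:9 ≈ 1.778; 3:2 ≈ 1.500.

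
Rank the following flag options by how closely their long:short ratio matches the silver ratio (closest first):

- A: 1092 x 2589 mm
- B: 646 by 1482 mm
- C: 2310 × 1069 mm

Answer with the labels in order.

A: 2589/1092 ≈ 2.371 → |2.371 − 2.414| = 0.043
B: 1482/646 ≈ 2.294 → |2.294 − 2.414| = 0.120
C: 2310/1069 ≈ 2.161 → |2.161 − 2.414| = 0.253

A, B, C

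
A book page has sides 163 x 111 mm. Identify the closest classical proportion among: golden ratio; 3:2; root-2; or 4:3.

3:2

163/111 ≈ 1.468. Nearest candidates are 3:2 (1.500, off by 0.032) and root-2 (1.414, off by 0.054).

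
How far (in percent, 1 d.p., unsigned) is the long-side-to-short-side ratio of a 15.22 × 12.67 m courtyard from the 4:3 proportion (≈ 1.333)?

9.9%

Ratio = 15.22 / 12.67 ≈ 1.2013.
Ideal 4:3 ≈ 1.3333. |1.2013 − 1.3333| / 1.3333 ≈ 9.90% → 9.9%.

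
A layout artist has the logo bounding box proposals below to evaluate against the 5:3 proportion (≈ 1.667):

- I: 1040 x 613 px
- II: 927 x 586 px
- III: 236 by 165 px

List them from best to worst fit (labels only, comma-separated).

I: 1040/613 ≈ 1.697 → |1.697 − 1.667| = 0.030
II: 927/586 ≈ 1.582 → |1.582 − 1.667| = 0.085
III: 236/165 ≈ 1.430 → |1.430 − 1.667| = 0.237

I, II, III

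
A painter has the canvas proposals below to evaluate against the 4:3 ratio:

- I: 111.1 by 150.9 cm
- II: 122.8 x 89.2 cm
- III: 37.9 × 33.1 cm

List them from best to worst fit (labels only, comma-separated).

I: 150.9/111.1 ≈ 1.358 → |1.358 − 1.333| = 0.025
II: 122.8/89.2 ≈ 1.377 → |1.377 − 1.333| = 0.044
III: 37.9/33.1 ≈ 1.145 → |1.145 − 1.333| = 0.188

I, II, III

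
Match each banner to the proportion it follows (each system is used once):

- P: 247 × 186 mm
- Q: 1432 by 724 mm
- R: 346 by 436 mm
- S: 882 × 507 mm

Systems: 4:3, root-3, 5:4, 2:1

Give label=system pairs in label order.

P=4:3, Q=2:1, R=5:4, S=root-3

Ratios: P ≈ 1.328; Q ≈ 1.978; R ≈ 1.260; S ≈ 1.740.
Targets: 4:3 ≈ 1.333; root-3 ≈ 1.732; 5:4 ≈ 1.250; 2:1 ≈ 2.000.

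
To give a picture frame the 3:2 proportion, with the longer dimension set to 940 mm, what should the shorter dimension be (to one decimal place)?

3:2 = 1.50000.
Shorter side = 940 ÷ 1.50000 ≈ 626.667 → 626.7 mm.

626.7 mm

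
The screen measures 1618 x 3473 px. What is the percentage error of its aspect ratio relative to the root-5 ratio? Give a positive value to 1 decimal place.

Ratio = 3473 / 1618 ≈ 2.1465.
Ideal root-5 ≈ 2.2361. |2.1465 − 2.2361| / 2.2361 ≈ 4.01% → 4.0%.

4.0%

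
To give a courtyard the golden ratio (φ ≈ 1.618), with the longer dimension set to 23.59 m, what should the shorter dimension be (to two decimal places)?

golden ratio ≈ 1.61803.
Shorter side = 23.59 ÷ 1.61803 ≈ 14.5795 → 14.58 m.

14.58 m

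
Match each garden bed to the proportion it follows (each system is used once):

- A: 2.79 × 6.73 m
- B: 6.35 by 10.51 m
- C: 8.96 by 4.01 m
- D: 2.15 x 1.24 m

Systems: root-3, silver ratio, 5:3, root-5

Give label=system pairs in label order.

A=silver ratio, B=5:3, C=root-5, D=root-3

Ratios: A ≈ 2.412; B ≈ 1.655; C ≈ 2.234; D ≈ 1.734.
Targets: root-3 ≈ 1.732; silver ratio ≈ 2.414; 5:3 ≈ 1.667; root-5 ≈ 2.236.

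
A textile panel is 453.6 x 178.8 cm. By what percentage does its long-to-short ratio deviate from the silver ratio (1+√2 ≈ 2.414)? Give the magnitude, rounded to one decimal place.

5.1%

Ratio = 453.6 / 178.8 ≈ 2.5369.
Ideal silver ratio ≈ 2.4142. |2.5369 − 2.4142| / 2.4142 ≈ 5.08% → 5.1%.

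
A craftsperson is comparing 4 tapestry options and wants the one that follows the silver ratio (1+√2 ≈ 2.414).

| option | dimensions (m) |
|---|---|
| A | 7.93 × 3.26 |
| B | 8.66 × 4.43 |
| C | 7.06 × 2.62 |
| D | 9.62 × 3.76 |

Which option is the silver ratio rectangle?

Target silver ratio ≈ 2.414.
A: 2.433 (Δ0.019)  B: 1.955 (Δ0.459)  C: 2.695 (Δ0.281)  D: 2.559 (Δ0.145)

A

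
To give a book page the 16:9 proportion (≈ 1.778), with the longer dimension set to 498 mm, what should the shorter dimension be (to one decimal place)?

280.1 mm

16:9 ≈ 1.77778.
Shorter side = 498 ÷ 1.77778 ≈ 280.125 → 280.1 mm.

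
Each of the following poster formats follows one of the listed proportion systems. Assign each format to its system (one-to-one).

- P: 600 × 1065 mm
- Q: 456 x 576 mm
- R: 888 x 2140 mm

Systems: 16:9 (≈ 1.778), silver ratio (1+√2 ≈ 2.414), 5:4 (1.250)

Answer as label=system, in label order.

P=16:9, Q=5:4, R=silver ratio

P = 1065/600 ≈ 1.775 → 16:9 (1.778)
Q = 576/456 ≈ 1.263 → 5:4 (1.250)
R = 2140/888 ≈ 2.410 → silver ratio (2.414)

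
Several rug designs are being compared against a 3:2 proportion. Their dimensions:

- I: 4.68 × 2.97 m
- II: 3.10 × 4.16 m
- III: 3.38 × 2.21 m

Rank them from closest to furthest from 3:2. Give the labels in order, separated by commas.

I: 4.68/2.97 ≈ 1.576 → |1.576 − 1.500| = 0.076
II: 4.16/3.10 ≈ 1.342 → |1.342 − 1.500| = 0.158
III: 3.38/2.21 ≈ 1.529 → |1.529 − 1.500| = 0.029

III, I, II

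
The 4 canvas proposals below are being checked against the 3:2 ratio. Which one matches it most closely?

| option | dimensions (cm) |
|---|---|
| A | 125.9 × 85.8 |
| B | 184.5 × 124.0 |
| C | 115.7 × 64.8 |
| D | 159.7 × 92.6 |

Target 3:2 ≈ 1.500.
A: 1.467 (Δ0.033)  B: 1.488 (Δ0.012)  C: 1.785 (Δ0.285)  D: 1.725 (Δ0.225)

B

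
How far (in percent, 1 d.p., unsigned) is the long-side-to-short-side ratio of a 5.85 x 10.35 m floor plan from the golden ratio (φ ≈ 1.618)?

Ratio = 10.35 / 5.85 ≈ 1.7692.
Ideal golden ratio ≈ 1.6180. |1.7692 − 1.6180| / 1.6180 ≈ 9.34% → 9.3%.

9.3%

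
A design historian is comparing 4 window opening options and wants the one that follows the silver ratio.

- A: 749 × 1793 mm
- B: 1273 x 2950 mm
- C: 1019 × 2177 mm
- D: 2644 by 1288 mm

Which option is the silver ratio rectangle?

Ratios (long/short): A ≈ 2.394; B ≈ 2.317; C ≈ 2.136; D ≈ 2.053.
silver ratio ≈ 2.414; option A is nearest (Δ 0.020).

A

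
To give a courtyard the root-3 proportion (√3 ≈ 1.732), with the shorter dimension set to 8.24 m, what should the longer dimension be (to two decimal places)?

root-3 ≈ 1.73205.
Longer side = 8.24 × 1.73205 ≈ 14.2721 → 14.27 m.

14.27 m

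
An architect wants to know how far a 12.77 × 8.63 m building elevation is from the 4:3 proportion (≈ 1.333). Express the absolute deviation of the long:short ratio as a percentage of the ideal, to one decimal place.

11.0%

Ratio = 12.77 / 8.63 ≈ 1.4797.
Ideal 4:3 ≈ 1.3333. |1.4797 − 1.3333| / 1.3333 ≈ 10.98% → 11.0%.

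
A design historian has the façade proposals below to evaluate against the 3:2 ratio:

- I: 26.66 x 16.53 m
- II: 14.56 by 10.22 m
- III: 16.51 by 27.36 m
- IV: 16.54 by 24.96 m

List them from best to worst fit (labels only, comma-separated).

Ratios: I = 26.66 / 16.53 ≈ 1.613; II = 14.56 / 10.22 ≈ 1.425; III = 27.36 / 16.51 ≈ 1.657; IV = 24.96 / 16.54 ≈ 1.509.
|Δ from 1.500|: I 0.113; II 0.075; III 0.157; IV 0.009.

IV, II, I, III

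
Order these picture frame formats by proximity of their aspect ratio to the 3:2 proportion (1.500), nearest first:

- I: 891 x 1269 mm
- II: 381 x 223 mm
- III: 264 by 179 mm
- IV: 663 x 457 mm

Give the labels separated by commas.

III, IV, I, II

I: 1269/891 ≈ 1.424 → |1.424 − 1.500| = 0.076
II: 381/223 ≈ 1.709 → |1.709 − 1.500| = 0.209
III: 264/179 ≈ 1.475 → |1.475 − 1.500| = 0.025
IV: 663/457 ≈ 1.451 → |1.451 − 1.500| = 0.049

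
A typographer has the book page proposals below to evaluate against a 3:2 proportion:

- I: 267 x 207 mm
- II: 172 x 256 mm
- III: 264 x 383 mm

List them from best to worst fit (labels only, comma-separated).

II, III, I

Ratios: I = 267 / 207 ≈ 1.290; II = 256 / 172 ≈ 1.488; III = 383 / 264 ≈ 1.451.
|Δ from 1.500|: I 0.210; II 0.012; III 0.049.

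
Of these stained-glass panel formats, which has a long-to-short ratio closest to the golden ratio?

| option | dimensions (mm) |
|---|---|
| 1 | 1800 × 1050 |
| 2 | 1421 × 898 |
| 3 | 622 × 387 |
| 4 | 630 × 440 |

Target golden ratio ≈ 1.618.
1: 1.714 (Δ0.096)  2: 1.582 (Δ0.036)  3: 1.607 (Δ0.011)  4: 1.432 (Δ0.186)

3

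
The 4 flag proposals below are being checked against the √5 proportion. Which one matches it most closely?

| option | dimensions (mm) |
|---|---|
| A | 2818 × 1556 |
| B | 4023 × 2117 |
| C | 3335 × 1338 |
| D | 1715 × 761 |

Ratios (long/short): A ≈ 1.811; B ≈ 1.900; C ≈ 2.493; D ≈ 2.254.
root-5 ≈ 2.236; option D is nearest (Δ 0.018).

D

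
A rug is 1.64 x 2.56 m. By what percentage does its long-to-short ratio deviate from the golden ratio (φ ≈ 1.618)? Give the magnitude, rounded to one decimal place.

Ratio = 2.56 / 1.64 ≈ 1.5610.
Ideal golden ratio ≈ 1.6180. |1.5610 − 1.6180| / 1.6180 ≈ 3.52% → 3.5%.

3.5%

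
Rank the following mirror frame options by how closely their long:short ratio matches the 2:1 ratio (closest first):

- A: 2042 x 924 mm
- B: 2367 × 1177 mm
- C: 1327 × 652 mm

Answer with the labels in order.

B, C, A

Ratios: A = 2042 / 924 ≈ 2.210; B = 2367 / 1177 ≈ 2.011; C = 1327 / 652 ≈ 2.035.
|Δ from 2.000|: A 0.210; B 0.011; C 0.035.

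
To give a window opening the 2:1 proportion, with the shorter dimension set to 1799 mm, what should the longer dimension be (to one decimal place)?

3598.0 mm

2:1 = 2.00000.
Longer side = 1799 × 2.00000 ≈ 3598.000 → 3598.0 mm.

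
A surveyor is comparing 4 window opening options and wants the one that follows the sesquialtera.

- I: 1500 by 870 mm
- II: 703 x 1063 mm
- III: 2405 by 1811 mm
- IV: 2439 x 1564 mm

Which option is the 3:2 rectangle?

II

Target 3:2 ≈ 1.500.
I: 1.724 (Δ0.224)  II: 1.512 (Δ0.012)  III: 1.328 (Δ0.172)  IV: 1.559 (Δ0.059)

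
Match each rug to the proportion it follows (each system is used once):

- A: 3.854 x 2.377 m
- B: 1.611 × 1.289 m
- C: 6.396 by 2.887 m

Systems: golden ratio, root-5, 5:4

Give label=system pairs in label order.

A = 3.854/2.377 ≈ 1.621 → golden ratio (1.618)
B = 1.611/1.289 ≈ 1.250 → 5:4 (1.250)
C = 6.396/2.887 ≈ 2.215 → root-5 (2.236)

A=golden ratio, B=5:4, C=root-5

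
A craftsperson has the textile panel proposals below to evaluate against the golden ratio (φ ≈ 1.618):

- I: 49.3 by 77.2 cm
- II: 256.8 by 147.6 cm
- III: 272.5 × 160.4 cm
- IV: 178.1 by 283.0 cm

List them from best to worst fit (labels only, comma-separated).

Ratios: I = 77.2 / 49.3 ≈ 1.566; II = 256.8 / 147.6 ≈ 1.740; III = 272.5 / 160.4 ≈ 1.699; IV = 283.0 / 178.1 ≈ 1.589.
|Δ from 1.618|: I 0.052; II 0.122; III 0.081; IV 0.029.

IV, I, III, II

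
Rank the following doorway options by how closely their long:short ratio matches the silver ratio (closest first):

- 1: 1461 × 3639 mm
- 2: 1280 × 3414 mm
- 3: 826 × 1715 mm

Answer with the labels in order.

1, 2, 3

Ratios: 1 = 3639 / 1461 ≈ 2.491; 2 = 3414 / 1280 ≈ 2.667; 3 = 1715 / 826 ≈ 2.076.
|Δ from 2.414|: 1 0.077; 2 0.253; 3 0.338.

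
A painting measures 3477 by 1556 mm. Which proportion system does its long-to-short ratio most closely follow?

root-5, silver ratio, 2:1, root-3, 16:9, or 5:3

3477/1556 ≈ 2.235. Nearest candidates are root-5 (2.236, off by 0.001) and silver ratio (2.414, off by 0.179).

root-5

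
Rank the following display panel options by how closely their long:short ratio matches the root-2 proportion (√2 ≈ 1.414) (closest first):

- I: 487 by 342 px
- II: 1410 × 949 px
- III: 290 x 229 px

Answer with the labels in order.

I: 487/342 ≈ 1.424 → |1.424 − 1.414| = 0.010
II: 1410/949 ≈ 1.486 → |1.486 − 1.414| = 0.072
III: 290/229 ≈ 1.266 → |1.266 − 1.414| = 0.148

I, II, III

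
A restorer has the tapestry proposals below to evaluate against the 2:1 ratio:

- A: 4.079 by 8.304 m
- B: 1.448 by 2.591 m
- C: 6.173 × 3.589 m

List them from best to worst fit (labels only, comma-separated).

A: 8.304/4.079 ≈ 2.036 → |2.036 − 2.000| = 0.036
B: 2.591/1.448 ≈ 1.789 → |1.789 − 2.000| = 0.211
C: 6.173/3.589 ≈ 1.720 → |1.720 − 2.000| = 0.280

A, B, C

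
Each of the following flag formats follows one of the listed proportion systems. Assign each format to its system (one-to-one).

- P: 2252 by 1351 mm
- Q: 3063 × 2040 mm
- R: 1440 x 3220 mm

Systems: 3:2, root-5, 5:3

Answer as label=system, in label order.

P=5:3, Q=3:2, R=root-5

P = 2252/1351 ≈ 1.667 → 5:3 (1.667)
Q = 3063/2040 ≈ 1.501 → 3:2 (1.500)
R = 3220/1440 ≈ 2.236 → root-5 (2.236)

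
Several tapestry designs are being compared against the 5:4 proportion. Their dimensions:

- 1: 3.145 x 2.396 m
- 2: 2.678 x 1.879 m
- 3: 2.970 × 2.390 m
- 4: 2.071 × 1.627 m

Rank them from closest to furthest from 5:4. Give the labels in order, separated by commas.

Ratios: 1 = 3.145 / 2.396 ≈ 1.313; 2 = 2.678 / 1.879 ≈ 1.425; 3 = 2.970 / 2.390 ≈ 1.243; 4 = 2.071 / 1.627 ≈ 1.273.
|Δ from 1.250|: 1 0.063; 2 0.175; 3 0.007; 4 0.023.

3, 4, 1, 2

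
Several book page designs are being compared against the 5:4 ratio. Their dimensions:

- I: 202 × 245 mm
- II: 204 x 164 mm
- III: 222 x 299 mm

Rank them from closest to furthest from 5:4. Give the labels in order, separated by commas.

Ratios: I = 245 / 202 ≈ 1.213; II = 204 / 164 ≈ 1.244; III = 299 / 222 ≈ 1.347.
|Δ from 1.250|: I 0.037; II 0.006; III 0.097.

II, I, III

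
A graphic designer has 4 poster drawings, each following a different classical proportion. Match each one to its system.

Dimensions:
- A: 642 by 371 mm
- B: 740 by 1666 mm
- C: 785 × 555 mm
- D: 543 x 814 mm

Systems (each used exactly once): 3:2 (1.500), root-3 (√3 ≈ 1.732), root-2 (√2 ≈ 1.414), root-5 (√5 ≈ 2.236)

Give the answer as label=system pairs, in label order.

Ratios: A ≈ 1.730; B ≈ 2.251; C ≈ 1.414; D ≈ 1.499.
Targets: 3:2 ≈ 1.500; root-3 ≈ 1.732; root-2 ≈ 1.414; root-5 ≈ 2.236.

A=root-3, B=root-5, C=root-2, D=3:2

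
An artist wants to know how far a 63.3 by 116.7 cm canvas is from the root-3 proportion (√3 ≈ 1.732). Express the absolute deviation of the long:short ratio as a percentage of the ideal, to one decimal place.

Ratio = 116.7 / 63.3 ≈ 1.8436.
Ideal root-3 ≈ 1.7321. |1.8436 − 1.7321| / 1.7321 ≈ 6.44% → 6.4%.

6.4%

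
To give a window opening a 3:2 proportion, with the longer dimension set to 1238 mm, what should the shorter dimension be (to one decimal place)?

825.3 mm

3:2 = 1.50000.
Shorter side = 1238 ÷ 1.50000 ≈ 825.333 → 825.3 mm.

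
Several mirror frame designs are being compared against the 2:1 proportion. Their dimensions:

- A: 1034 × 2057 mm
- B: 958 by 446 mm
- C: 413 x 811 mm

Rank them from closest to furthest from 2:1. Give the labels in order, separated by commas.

A: 2057/1034 ≈ 1.989 → |1.989 − 2.000| = 0.011
B: 958/446 ≈ 2.148 → |2.148 − 2.000| = 0.148
C: 811/413 ≈ 1.964 → |1.964 − 2.000| = 0.036

A, C, B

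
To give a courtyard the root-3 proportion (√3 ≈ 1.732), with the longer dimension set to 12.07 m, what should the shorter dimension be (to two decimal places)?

6.97 m

root-3 ≈ 1.73205.
Shorter side = 12.07 ÷ 1.73205 ≈ 6.9686 → 6.97 m.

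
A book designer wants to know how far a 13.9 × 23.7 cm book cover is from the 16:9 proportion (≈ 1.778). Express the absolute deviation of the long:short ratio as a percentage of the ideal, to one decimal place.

Ratio = 23.7 / 13.9 ≈ 1.7050.
Ideal 16:9 ≈ 1.7778. |1.7050 − 1.7778| / 1.7778 ≈ 4.09% → 4.1%.

4.1%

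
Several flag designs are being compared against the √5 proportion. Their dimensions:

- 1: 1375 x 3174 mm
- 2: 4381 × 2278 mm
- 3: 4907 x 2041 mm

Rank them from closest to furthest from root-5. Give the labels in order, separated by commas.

1: 3174/1375 ≈ 2.308 → |2.308 − 2.236| = 0.072
2: 4381/2278 ≈ 1.923 → |1.923 − 2.236| = 0.313
3: 4907/2041 ≈ 2.404 → |2.404 − 2.236| = 0.168

1, 3, 2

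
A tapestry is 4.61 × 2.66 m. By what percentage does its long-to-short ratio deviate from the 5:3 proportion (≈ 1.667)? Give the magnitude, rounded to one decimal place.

4.0%

Ratio = 4.61 / 2.66 ≈ 1.7331.
Ideal 5:3 ≈ 1.6667. |1.7331 − 1.6667| / 1.6667 ≈ 3.98% → 4.0%.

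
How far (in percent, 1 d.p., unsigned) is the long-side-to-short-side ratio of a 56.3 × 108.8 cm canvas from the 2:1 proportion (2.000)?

Ratio = 108.8 / 56.3 ≈ 1.9325.
Ideal 2:1 = 2.0000. |1.9325 − 2.0000| / 2.0000 ≈ 3.37% → 3.4%.

3.4%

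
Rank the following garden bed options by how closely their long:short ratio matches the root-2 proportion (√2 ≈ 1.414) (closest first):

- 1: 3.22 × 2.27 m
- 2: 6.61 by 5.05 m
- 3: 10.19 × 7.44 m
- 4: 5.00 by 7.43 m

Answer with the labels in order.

1: 3.22/2.27 ≈ 1.419 → |1.419 − 1.414| = 0.005
2: 6.61/5.05 ≈ 1.309 → |1.309 − 1.414| = 0.105
3: 10.19/7.44 ≈ 1.370 → |1.370 − 1.414| = 0.044
4: 7.43/5.00 ≈ 1.486 → |1.486 − 1.414| = 0.072

1, 3, 4, 2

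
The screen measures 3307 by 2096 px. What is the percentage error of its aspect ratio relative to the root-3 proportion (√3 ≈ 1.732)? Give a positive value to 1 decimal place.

8.9%

Ratio = 3307 / 2096 ≈ 1.5778.
Ideal root-3 ≈ 1.7321. |1.5778 − 1.7321| / 1.7321 ≈ 8.91% → 8.9%.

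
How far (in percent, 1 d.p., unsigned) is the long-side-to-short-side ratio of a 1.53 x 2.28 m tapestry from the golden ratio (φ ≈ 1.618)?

Ratio = 2.28 / 1.53 ≈ 1.4902.
Ideal golden ratio ≈ 1.6180. |1.4902 − 1.6180| / 1.6180 ≈ 7.90% → 7.9%.

7.9%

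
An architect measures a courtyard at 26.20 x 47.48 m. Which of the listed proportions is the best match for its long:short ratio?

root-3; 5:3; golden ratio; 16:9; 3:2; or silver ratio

16:9

Ratio = 47.48 / 26.20 ≈ 1.812.
Distances: root-3 1.732 (Δ 0.080); 5:3 1.667 (Δ 0.145); golden ratio 1.618 (Δ 0.194); 16:9 1.778 (Δ 0.034); 3:2 1.500 (Δ 0.312); silver ratio 2.414 (Δ 0.602).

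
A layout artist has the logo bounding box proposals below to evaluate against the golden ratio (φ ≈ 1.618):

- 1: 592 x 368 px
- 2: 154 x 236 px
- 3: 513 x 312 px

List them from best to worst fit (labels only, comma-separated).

Ratios: 1 = 592 / 368 ≈ 1.609; 2 = 236 / 154 ≈ 1.532; 3 = 513 / 312 ≈ 1.644.
|Δ from 1.618|: 1 0.009; 2 0.086; 3 0.026.

1, 3, 2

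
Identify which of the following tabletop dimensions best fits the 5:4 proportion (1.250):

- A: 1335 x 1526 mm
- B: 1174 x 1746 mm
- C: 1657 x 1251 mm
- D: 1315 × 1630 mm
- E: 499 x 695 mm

Ratios (long/short): A ≈ 1.143; B ≈ 1.487; C ≈ 1.325; D ≈ 1.240; E ≈ 1.393.
5:4 ≈ 1.250; option D is nearest (Δ 0.010).

D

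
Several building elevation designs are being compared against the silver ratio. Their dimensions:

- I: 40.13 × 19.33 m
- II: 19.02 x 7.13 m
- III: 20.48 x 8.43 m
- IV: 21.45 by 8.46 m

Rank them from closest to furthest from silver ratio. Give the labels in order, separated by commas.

III, IV, II, I

Ratios: I = 40.13 / 19.33 ≈ 2.076; II = 19.02 / 7.13 ≈ 2.668; III = 20.48 / 8.43 ≈ 2.429; IV = 21.45 / 8.46 ≈ 2.535.
|Δ from 2.414|: I 0.338; II 0.254; III 0.015; IV 0.121.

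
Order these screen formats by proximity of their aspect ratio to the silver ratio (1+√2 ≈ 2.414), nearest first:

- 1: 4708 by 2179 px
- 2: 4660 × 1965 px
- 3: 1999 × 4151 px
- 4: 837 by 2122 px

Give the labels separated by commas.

2, 4, 1, 3

1: 4708/2179 ≈ 2.161 → |2.161 − 2.414| = 0.253
2: 4660/1965 ≈ 2.372 → |2.372 − 2.414| = 0.042
3: 4151/1999 ≈ 2.077 → |2.077 − 2.414| = 0.337
4: 2122/837 ≈ 2.535 → |2.535 − 2.414| = 0.121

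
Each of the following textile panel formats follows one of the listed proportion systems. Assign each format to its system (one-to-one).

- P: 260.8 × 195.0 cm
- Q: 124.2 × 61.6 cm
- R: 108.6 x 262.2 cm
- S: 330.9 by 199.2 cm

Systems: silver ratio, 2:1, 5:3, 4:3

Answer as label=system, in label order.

Ratios: P ≈ 1.337; Q ≈ 2.016; R ≈ 2.414; S ≈ 1.661.
Targets: silver ratio ≈ 2.414; 2:1 ≈ 2.000; 5:3 ≈ 1.667; 4:3 ≈ 1.333.

P=4:3, Q=2:1, R=silver ratio, S=5:3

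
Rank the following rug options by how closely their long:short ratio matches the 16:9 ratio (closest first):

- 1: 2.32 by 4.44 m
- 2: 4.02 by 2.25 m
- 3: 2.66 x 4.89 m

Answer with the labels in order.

2, 3, 1

Ratios: 1 = 4.44 / 2.32 ≈ 1.914; 2 = 4.02 / 2.25 ≈ 1.787; 3 = 4.89 / 2.66 ≈ 1.838.
|Δ from 1.778|: 1 0.136; 2 0.009; 3 0.060.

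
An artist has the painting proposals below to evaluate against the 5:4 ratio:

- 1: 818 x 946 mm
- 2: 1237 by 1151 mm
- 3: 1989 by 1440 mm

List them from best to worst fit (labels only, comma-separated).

1, 3, 2

1: 946/818 ≈ 1.156 → |1.156 − 1.250| = 0.094
2: 1237/1151 ≈ 1.075 → |1.075 − 1.250| = 0.175
3: 1989/1440 ≈ 1.381 → |1.381 − 1.250| = 0.131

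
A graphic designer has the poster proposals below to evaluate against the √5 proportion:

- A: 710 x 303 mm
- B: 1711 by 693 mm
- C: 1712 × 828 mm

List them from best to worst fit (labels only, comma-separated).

Ratios: A = 710 / 303 ≈ 2.343; B = 1711 / 693 ≈ 2.469; C = 1712 / 828 ≈ 2.068.
|Δ from 2.236|: A 0.107; B 0.233; C 0.168.

A, C, B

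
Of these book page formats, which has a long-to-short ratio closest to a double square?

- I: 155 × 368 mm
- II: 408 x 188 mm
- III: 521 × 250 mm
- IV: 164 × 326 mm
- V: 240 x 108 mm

Ratios (long/short): I ≈ 2.374; II ≈ 2.170; III ≈ 2.084; IV ≈ 1.988; V ≈ 2.222.
2:1 ≈ 2.000; option IV is nearest (Δ 0.012).

IV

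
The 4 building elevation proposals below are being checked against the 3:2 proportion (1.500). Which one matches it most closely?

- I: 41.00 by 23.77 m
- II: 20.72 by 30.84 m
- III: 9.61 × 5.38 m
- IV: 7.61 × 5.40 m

II

Target 3:2 ≈ 1.500.
I: 1.725 (Δ0.225)  II: 1.488 (Δ0.012)  III: 1.786 (Δ0.286)  IV: 1.409 (Δ0.091)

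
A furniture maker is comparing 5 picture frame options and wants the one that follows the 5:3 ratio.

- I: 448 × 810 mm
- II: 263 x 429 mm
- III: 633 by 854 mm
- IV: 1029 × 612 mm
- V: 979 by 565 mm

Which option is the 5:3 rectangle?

Target 5:3 ≈ 1.667.
I: 1.808 (Δ0.141)  II: 1.631 (Δ0.036)  III: 1.349 (Δ0.318)  IV: 1.681 (Δ0.014)  V: 1.733 (Δ0.066)

IV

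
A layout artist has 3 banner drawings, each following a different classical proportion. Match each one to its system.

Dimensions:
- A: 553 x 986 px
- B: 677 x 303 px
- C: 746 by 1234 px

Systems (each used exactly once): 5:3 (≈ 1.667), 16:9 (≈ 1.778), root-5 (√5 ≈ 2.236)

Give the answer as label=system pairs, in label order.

A=16:9, B=root-5, C=5:3

A = 986/553 ≈ 1.783 → 16:9 (1.778)
B = 677/303 ≈ 2.234 → root-5 (2.236)
C = 1234/746 ≈ 1.654 → 5:3 (1.667)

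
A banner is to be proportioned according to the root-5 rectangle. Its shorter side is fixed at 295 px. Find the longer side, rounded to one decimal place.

root-5 ≈ 2.23607.
Longer side = 295 × 2.23607 ≈ 659.641 → 659.6 px.

659.6 px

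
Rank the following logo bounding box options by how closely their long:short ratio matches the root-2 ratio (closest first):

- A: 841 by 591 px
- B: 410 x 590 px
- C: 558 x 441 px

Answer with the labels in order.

A, B, C

A: 841/591 ≈ 1.423 → |1.423 − 1.414| = 0.009
B: 590/410 ≈ 1.439 → |1.439 − 1.414| = 0.025
C: 558/441 ≈ 1.265 → |1.265 − 1.414| = 0.149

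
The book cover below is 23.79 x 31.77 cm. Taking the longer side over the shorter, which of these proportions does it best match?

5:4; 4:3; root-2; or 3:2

Ratio = 31.77 / 23.79 ≈ 1.335.
Distances: 5:4 1.250 (Δ 0.085); 4:3 1.333 (Δ 0.002); root-2 1.414 (Δ 0.079); 3:2 1.500 (Δ 0.165).

4:3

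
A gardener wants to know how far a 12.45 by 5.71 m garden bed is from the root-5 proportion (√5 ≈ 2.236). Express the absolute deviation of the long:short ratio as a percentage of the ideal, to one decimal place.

Ratio = 12.45 / 5.71 ≈ 2.1804.
Ideal root-5 ≈ 2.2361. |2.1804 − 2.2361| / 2.2361 ≈ 2.49% → 2.5%.

2.5%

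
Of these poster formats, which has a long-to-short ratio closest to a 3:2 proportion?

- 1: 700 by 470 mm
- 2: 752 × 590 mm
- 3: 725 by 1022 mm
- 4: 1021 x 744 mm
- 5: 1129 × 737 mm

Ratios (long/short): 1 ≈ 1.489; 2 ≈ 1.275; 3 ≈ 1.410; 4 ≈ 1.372; 5 ≈ 1.532.
3:2 ≈ 1.500; option 1 is nearest (Δ 0.011).

1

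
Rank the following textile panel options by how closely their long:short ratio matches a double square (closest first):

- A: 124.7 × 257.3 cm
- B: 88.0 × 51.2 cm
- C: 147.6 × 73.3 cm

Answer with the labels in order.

Ratios: A = 257.3 / 124.7 ≈ 2.063; B = 88.0 / 51.2 ≈ 1.719; C = 147.6 / 73.3 ≈ 2.014.
|Δ from 2.000|: A 0.063; B 0.281; C 0.014.

C, A, B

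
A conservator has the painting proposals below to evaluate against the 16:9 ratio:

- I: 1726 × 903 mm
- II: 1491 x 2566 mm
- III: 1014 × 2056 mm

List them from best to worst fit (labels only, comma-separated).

I: 1726/903 ≈ 1.911 → |1.911 − 1.778| = 0.133
II: 2566/1491 ≈ 1.721 → |1.721 − 1.778| = 0.057
III: 2056/1014 ≈ 2.028 → |2.028 − 1.778| = 0.250

II, I, III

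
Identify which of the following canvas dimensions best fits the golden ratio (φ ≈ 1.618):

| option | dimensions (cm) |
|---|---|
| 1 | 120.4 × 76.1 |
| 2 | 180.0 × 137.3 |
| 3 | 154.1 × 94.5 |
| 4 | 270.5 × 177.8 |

Ratios (long/short): 1 ≈ 1.582; 2 ≈ 1.311; 3 ≈ 1.631; 4 ≈ 1.521.
golden ratio ≈ 1.618; option 3 is nearest (Δ 0.013).

3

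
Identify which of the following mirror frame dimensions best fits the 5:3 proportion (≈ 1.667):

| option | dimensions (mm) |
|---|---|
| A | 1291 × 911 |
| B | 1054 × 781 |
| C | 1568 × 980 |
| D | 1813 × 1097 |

Ratios (long/short): A ≈ 1.417; B ≈ 1.350; C ≈ 1.600; D ≈ 1.653.
5:3 ≈ 1.667; option D is nearest (Δ 0.014).

D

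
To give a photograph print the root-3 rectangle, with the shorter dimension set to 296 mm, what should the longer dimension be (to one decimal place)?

512.7 mm

root-3 ≈ 1.73205.
Longer side = 296 × 1.73205 ≈ 512.687 → 512.7 mm.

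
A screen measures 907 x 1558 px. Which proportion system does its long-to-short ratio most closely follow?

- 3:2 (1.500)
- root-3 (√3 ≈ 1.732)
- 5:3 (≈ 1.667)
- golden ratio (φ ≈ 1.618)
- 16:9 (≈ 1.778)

root-3

1558/907 ≈ 1.718. Nearest candidates are root-3 (1.732, off by 0.014) and 5:3 (1.667, off by 0.051).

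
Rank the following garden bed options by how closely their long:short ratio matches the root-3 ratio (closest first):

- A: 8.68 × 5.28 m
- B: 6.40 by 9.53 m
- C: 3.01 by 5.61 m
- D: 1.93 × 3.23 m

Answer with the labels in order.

D, A, C, B

Ratios: A = 8.68 / 5.28 ≈ 1.644; B = 9.53 / 6.40 ≈ 1.489; C = 5.61 / 3.01 ≈ 1.864; D = 3.23 / 1.93 ≈ 1.674.
|Δ from 1.732|: A 0.088; B 0.243; C 0.132; D 0.058.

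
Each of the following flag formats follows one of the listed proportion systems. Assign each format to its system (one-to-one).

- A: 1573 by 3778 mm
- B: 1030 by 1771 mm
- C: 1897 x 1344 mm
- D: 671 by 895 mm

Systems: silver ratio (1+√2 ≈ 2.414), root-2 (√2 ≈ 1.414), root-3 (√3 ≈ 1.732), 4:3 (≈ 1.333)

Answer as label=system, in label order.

A = 3778/1573 ≈ 2.402 → silver ratio (2.414)
B = 1771/1030 ≈ 1.719 → root-3 (1.732)
C = 1897/1344 ≈ 1.411 → root-2 (1.414)
D = 895/671 ≈ 1.334 → 4:3 (1.333)

A=silver ratio, B=root-3, C=root-2, D=4:3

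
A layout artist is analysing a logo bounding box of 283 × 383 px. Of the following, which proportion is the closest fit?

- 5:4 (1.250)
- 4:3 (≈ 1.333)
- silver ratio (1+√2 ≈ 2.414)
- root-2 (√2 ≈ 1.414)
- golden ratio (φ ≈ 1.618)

4:3

Ratio = 383 / 283 ≈ 1.353.
Distances: 5:4 1.250 (Δ 0.103); 4:3 1.333 (Δ 0.020); silver ratio 2.414 (Δ 1.061); root-2 1.414 (Δ 0.061); golden ratio 1.618 (Δ 0.265).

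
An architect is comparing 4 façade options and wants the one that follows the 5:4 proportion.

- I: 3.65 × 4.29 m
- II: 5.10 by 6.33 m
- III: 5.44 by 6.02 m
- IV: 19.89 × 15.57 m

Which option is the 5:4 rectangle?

Target 5:4 ≈ 1.250.
I: 1.175 (Δ0.075)  II: 1.241 (Δ0.009)  III: 1.107 (Δ0.143)  IV: 1.277 (Δ0.027)

II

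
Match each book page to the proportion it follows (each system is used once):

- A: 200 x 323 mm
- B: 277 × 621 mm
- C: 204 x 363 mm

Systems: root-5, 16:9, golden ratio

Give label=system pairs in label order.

A=golden ratio, B=root-5, C=16:9

Ratios: A ≈ 1.615; B ≈ 2.242; C ≈ 1.779.
Targets: root-5 ≈ 2.236; 16:9 ≈ 1.778; golden ratio ≈ 1.618.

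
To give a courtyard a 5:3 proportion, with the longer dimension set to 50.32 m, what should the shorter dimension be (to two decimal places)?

5:3 ≈ 1.66667.
Shorter side = 50.32 ÷ 1.66667 ≈ 30.1919 → 30.19 m.

30.19 m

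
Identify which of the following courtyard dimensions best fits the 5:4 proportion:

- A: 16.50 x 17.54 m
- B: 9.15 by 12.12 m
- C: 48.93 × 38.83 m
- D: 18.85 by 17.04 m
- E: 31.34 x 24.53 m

Ratios (long/short): A ≈ 1.063; B ≈ 1.325; C ≈ 1.260; D ≈ 1.106; E ≈ 1.278.
5:4 ≈ 1.250; option C is nearest (Δ 0.010).

C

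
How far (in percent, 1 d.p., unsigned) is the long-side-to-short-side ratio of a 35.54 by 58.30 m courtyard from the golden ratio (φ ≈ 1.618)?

1.4%

Ratio = 58.30 / 35.54 ≈ 1.6404.
Ideal golden ratio ≈ 1.6180. |1.6404 − 1.6180| / 1.6180 ≈ 1.38% → 1.4%.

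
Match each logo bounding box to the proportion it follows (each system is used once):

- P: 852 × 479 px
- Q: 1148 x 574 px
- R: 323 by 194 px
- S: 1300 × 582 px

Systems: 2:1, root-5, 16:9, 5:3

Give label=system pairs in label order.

P=16:9, Q=2:1, R=5:3, S=root-5

Ratios: P ≈ 1.779; Q ≈ 2.000; R ≈ 1.665; S ≈ 2.234.
Targets: 2:1 ≈ 2.000; root-5 ≈ 2.236; 16:9 ≈ 1.778; 5:3 ≈ 1.667.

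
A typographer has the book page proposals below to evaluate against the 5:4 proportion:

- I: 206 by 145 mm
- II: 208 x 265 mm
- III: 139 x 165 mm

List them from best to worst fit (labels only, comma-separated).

II, III, I

Ratios: I = 206 / 145 ≈ 1.421; II = 265 / 208 ≈ 1.274; III = 165 / 139 ≈ 1.187.
|Δ from 1.250|: I 0.171; II 0.024; III 0.063.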